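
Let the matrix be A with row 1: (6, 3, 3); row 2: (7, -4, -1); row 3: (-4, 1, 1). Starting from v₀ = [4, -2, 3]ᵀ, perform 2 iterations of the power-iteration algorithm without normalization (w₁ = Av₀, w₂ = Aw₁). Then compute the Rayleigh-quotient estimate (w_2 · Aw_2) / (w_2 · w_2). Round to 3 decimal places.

w1 = Av₀ = (27, 33, -15)
w2 = Aw1 = (216, 72, -90)
Aw2 = (1242, 1314, -882)
w2·Aw2 = 216·1242 + 72·1314 + (-90)·(-882) = 442260; w2·w2 = 216·216 + 72·72 + (-90)·(-90) = 59940
λ ≈ 442260/59940 = 7.378

7.378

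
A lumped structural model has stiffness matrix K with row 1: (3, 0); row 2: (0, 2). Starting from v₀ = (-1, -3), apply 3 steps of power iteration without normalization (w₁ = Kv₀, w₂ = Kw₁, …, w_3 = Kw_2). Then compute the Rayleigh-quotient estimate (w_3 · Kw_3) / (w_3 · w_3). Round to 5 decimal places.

λ ≈ 2.55862

w1 = Kv₀ = (3·(-1) + 0·(-3); 0·(-1) + 2·(-3)) = (-3, -6)
w2 = Kw1 = (3·(-3) + 0·(-6); 0·(-3) + 2·(-6)) = (-9, -12)
w3 = Kw2 = (-27, -24)
Kw3 = (-81, -48)
w3·Kw3 = (-27)·(-81) + (-24)·(-48) = 3339; w3·w3 = (-27)·(-27) + (-24)·(-24) = 1305
λ ≈ 3339/1305 = 2.55862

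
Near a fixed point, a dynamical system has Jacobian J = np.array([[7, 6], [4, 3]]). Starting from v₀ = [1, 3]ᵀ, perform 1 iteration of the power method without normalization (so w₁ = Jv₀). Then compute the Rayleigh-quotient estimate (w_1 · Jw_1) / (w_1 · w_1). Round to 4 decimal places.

w1 = Jv₀ = (7·1 + 6·3; 4·1 + 3·3) = (25, 13)
Jw1 = (253, 139)
w1·Jw1 = 25·253 + 13·139 = 8132; w1·w1 = 25·25 + 13·13 = 794
λ ≈ 8132/794 = 10.2418

10.2418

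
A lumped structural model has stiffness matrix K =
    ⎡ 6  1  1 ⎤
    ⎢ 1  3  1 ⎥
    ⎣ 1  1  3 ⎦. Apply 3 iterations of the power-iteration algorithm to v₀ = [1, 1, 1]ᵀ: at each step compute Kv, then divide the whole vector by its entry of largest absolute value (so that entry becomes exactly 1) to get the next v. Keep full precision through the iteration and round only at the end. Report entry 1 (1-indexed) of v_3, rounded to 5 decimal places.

1.00000

Kv0 = (8.000000, 5.000000, 5.000000); divide by 8.000000 → v1 = (1.000000, 0.625000, 0.625000)
Kv1 = (7.250000, 3.500000, 3.500000); divide by 7.250000 → v2 = (1.000000, 0.482759, 0.482759)
Kv2 = (6.965517, 2.931034, 2.931034); divide by 6.965517 → v3 = (1.000000, 0.420792, 0.420792)
Requested entry of v3: 404/404 = 1.00000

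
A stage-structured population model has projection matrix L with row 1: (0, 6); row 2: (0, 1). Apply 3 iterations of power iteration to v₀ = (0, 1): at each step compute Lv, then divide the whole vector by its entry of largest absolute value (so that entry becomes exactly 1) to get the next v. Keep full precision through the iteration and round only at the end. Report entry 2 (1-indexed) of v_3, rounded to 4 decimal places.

Lv0 = (6.00000, 1.00000); divide by 6.00000 → v1 = (1.00000, 0.16667)
Lv1 = (1.00000, 0.16667); divide by 1.00000 → v2 = (1.00000, 0.16667)
Lv2 = (1.00000, 0.16667); divide by 1.00000 → v3 = (1.00000, 0.16667)
Requested entry of v3: 1/6 = 0.1667

0.1667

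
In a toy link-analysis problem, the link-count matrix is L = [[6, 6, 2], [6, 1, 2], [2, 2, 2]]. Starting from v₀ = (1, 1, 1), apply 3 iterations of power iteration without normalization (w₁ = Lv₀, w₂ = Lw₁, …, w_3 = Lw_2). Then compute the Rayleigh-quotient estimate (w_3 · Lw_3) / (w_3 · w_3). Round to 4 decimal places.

w1 = Lv₀ = (14, 9, 6)
w2 = Lw1 = (150, 105, 58)
w3 = Lw2 = (1646, 1121, 626)
Lw3 = (17854, 12249, 6786)
w3·Lw3 = 1646·17854 + 1121·12249 + 626·6786 = 47366849; w3·w3 = 1646·1646 + 1121·1121 + 626·626 = 4357833
λ ≈ 47366849/4357833 = 10.8694

λ ≈ 10.8694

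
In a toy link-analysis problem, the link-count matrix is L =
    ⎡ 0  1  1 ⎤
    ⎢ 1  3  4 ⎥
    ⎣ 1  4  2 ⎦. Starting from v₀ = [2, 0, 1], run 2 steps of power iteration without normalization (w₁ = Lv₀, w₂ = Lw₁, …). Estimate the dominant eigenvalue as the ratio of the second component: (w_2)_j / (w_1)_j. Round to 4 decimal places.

w1 = Lv₀ = (0·2 + 1·0 + 1·1; 1·2 + 3·0 + 4·1; 1·2 + 4·0 + 2·1) = (1, 6, 4)
w2 = Lw1 = (0·1 + 1·6 + 1·4; 1·1 + 3·6 + 4·4; 1·1 + 4·6 + 2·4) = (10, 35, 33)
Ratio at component: 35 / 6 = 5.8333

5.8333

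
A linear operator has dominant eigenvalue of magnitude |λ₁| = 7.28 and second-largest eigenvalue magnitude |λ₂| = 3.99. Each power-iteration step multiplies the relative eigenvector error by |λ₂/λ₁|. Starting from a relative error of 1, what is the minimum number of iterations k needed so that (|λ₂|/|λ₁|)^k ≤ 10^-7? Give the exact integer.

|λ₂/λ₁| = 3.99/7.28 = 0.54808
Need k ≥ ln(10^-7) / ln(0.54808) = -16.1181 / -0.6013 ≈ 26.804
Smallest integer k satisfying the bound: 27

27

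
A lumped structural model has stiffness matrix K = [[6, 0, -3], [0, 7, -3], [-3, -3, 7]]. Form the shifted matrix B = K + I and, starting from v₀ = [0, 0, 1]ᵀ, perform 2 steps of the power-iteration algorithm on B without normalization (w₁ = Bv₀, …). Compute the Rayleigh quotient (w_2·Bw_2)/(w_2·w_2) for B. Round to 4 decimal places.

μ ≈ 11.9565

B = K + I has rows (7, 0, -3); (0, 8, -3); (-3, -3, 8)
w1 = Bv₀ = (7·0 + 0·0 + (-3)·1; 0·0 + 8·0 + (-3)·1; (-3)·0 + (-3)·0 + 8·1) = (-3, -3, 8)
w2 = Bw1 = (7·(-3) + 0·(-3) + (-3)·8; 0·(-3) + 8·(-3) + (-3)·8; (-3)·(-3) + (-3)·(-3) + 8·8) = (-45, -48, 82)
Bw2 = (-561, -630, 935)
w2·Bw2 = 132155; w2·w2 = 11053; μ ≈ 132155/11053 = 11.9565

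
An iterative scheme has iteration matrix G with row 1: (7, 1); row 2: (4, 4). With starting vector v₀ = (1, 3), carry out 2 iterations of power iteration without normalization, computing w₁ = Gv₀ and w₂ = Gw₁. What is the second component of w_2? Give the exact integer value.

w1 = Gv₀ = (7·1 + 1·3; 4·1 + 4·3) = (10, 16)
w2 = Gw1 = (7·10 + 1·16; 4·10 + 4·16) = (86, 104)
The requested component of w2 is 104.

104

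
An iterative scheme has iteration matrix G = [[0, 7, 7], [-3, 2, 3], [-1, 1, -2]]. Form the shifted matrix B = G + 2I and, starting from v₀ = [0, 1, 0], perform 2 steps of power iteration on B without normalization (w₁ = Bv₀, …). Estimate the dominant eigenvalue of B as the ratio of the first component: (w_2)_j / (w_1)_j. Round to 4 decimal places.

7.0000

B = G + 2I has rows (2, 7, 7); (-3, 4, 3); (-1, 1, 0)
w1 = Bv₀ = (7, 4, 1)
w2 = Bw1 = (49, -2, -3)
Ratio: 49/7 = 7.0000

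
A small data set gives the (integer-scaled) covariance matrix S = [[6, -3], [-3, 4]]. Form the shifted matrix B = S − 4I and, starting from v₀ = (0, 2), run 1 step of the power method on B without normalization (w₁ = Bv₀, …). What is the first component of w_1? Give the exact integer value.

-6

B = S − 4I has rows (2, -3); (-3, 0)
w1 = Bv₀ = (-6, 0)
Requested component of w1: -6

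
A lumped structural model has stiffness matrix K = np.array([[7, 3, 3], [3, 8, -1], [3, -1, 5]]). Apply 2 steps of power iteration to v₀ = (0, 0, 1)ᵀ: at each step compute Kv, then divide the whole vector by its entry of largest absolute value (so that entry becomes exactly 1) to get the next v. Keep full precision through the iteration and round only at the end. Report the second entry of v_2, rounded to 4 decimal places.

-0.1143

Kv0 = (3.00000, -1.00000, 5.00000); divide by 5.00000 → v1 = (0.60000, -0.20000, 1.00000)
Kv1 = (6.60000, -0.80000, 7.00000); divide by 7.00000 → v2 = (0.94286, -0.11429, 1.00000)
Requested entry of v2: -4/35 = -0.1143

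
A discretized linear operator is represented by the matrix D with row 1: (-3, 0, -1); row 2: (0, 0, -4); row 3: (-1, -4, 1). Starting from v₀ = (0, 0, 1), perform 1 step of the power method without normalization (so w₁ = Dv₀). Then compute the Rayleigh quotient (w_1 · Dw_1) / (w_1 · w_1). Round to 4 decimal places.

λ ≈ 1.7778

w1 = Dv₀ = (-1, -4, 1)
Dw1 = (2, -4, 18)
w1·Dw1 = (-1)·2 + (-4)·(-4) + 1·18 = 32; w1·w1 = (-1)·(-1) + (-4)·(-4) + 1·1 = 18
λ ≈ 32/18 = 1.7778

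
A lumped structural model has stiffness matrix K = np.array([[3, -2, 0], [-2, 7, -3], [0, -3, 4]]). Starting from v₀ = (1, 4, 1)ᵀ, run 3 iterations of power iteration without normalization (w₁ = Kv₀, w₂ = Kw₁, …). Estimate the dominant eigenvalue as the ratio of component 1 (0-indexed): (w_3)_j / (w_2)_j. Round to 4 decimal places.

w1 = Kv₀ = (3·1 + (-2)·4 + 0·1; (-2)·1 + 7·4 + (-3)·1; 0·1 + (-3)·4 + 4·1) = (-5, 23, -8)
w2 = Kw1 = (3·(-5) + (-2)·23 + 0·(-8); (-2)·(-5) + 7·23 + (-3)·(-8); 0·(-5) + (-3)·23 + 4·(-8)) = (-61, 195, -101)
w3 = Kw2 = (-573, 1790, -989)
Ratio at component: 1790 / 195 = 9.1795

9.1795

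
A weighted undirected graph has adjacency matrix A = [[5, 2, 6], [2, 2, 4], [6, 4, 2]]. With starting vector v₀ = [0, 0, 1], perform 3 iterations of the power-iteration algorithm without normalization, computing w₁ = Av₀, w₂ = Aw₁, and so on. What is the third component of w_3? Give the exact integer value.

524

w1 = Av₀ = (6, 4, 2)
w2 = Aw1 = (50, 28, 56)
w3 = Aw2 = (642, 380, 524)
The requested component of w3 is 524.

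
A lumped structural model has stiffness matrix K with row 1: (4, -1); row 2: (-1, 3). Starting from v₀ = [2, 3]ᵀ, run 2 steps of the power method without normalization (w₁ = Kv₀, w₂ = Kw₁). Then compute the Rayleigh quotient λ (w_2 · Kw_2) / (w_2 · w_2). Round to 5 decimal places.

w1 = Kv₀ = (5, 7)
w2 = Kw1 = (13, 16)
Kw2 = (36, 35)
w2·Kw2 = 13·36 + 16·35 = 1028; w2·w2 = 13·13 + 16·16 = 425
λ ≈ 1028/425 = 2.41882

λ ≈ 2.41882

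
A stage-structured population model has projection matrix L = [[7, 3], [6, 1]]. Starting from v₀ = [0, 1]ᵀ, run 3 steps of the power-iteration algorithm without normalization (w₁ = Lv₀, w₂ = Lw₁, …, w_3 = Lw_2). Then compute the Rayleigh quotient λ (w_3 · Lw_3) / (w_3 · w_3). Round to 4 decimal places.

w1 = Lv₀ = (7·0 + 3·1; 6·0 + 1·1) = (3, 1)
w2 = Lw1 = (7·3 + 3·1; 6·3 + 1·1) = (24, 19)
w3 = Lw2 = (225, 163)
Lw3 = (2064, 1513)
w3·Lw3 = 225·2064 + 163·1513 = 711019; w3·w3 = 225·225 + 163·163 = 77194
λ ≈ 711019/77194 = 9.2108

9.2108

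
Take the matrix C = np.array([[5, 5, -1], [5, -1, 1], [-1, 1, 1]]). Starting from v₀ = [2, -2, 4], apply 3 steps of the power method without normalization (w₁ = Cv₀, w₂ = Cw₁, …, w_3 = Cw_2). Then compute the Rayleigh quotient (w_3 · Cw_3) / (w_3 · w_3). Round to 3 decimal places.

w1 = Cv₀ = (-4, 16, 0)
w2 = Cw1 = (60, -36, 20)
w3 = Cw2 = (100, 356, -76)
Cw3 = (2356, 68, 180)
w3·Cw3 = 100·2356 + 356·68 + (-76)·180 = 246128; w3·w3 = 100·100 + 356·356 + (-76)·(-76) = 142512
λ ≈ 246128/142512 = 1.727

λ ≈ 1.727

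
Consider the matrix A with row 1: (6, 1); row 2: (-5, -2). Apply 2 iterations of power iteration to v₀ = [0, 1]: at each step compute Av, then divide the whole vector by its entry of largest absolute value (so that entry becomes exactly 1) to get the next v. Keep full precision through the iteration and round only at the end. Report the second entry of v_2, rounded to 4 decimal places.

Av0 = (1.00000, -2.00000); divide by -2.00000 → v1 = (-0.50000, 1.00000)
Av1 = (-2.00000, 0.50000); divide by -2.00000 → v2 = (1.00000, -0.25000)
Requested entry of v2: -1/4 = -0.2500

-0.2500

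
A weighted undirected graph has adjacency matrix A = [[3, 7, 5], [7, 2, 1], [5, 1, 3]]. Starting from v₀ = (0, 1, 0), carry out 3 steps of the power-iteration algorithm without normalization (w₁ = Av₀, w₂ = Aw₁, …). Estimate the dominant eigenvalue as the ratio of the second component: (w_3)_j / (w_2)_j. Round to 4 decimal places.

w1 = Av₀ = (7, 2, 1)
w2 = Aw1 = (40, 54, 40)
w3 = Aw2 = (698, 428, 374)
Ratio at component: 428 / 54 = 7.9259

λ ≈ 7.9259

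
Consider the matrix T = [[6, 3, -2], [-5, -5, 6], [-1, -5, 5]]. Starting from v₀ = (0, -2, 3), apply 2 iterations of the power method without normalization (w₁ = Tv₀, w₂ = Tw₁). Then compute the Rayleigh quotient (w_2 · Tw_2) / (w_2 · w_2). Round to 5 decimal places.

w1 = Tv₀ = (-12, 28, 25)
w2 = Tw1 = (-38, 70, -3)
Tw2 = (-12, -178, -327)
w2·Tw2 = (-38)·(-12) + 70·(-178) + (-3)·(-327) = -11023; w2·w2 = (-38)·(-38) + 70·70 + (-3)·(-3) = 6353
λ ≈ -11023/6353 = -1.73509

λ ≈ -1.73509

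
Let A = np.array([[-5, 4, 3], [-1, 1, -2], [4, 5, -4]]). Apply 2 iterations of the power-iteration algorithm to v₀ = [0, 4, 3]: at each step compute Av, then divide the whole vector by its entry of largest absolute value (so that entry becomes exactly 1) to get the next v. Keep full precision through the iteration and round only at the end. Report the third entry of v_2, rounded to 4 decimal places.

-0.5321

Av0 = (25.00000, -2.00000, 8.00000); divide by 25.00000 → v1 = (1.00000, -0.08000, 0.32000)
Av1 = (-4.36000, -1.72000, 2.32000); divide by -4.36000 → v2 = (1.00000, 0.39450, -0.53211)
Requested entry of v2: 58/-109 = -0.5321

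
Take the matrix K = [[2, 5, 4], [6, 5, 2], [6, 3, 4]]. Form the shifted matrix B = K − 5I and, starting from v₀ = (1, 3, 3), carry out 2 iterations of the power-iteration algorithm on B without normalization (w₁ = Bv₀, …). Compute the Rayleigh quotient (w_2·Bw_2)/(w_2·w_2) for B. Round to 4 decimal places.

4.0873

B = K − 5I has rows (-3, 5, 4); (6, 0, 2); (6, 3, -1)
w1 = Bv₀ = ((-3)·1 + 5·3 + 4·3; 6·1 + 0·3 + 2·3; 6·1 + 3·3 + (-1)·3) = (24, 12, 12)
w2 = Bw1 = ((-3)·24 + 5·12 + 4·12; 6·24 + 0·12 + 2·12; 6·24 + 3·12 + (-1)·12) = (36, 168, 168)
Bw2 = (1404, 552, 552)
w2·Bw2 = 236016; w2·w2 = 57744; μ ≈ 236016/57744 = 4.0873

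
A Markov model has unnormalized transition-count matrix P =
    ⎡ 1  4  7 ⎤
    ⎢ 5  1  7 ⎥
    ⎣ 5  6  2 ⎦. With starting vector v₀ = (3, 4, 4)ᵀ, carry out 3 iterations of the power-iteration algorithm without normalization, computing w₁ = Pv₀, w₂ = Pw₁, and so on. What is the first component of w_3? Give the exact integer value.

w1 = Pv₀ = (1·3 + 4·4 + 7·4; 5·3 + 1·4 + 7·4; 5·3 + 6·4 + 2·4) = (47, 47, 47)
w2 = Pw1 = (1·47 + 4·47 + 7·47; 5·47 + 1·47 + 7·47; 5·47 + 6·47 + 2·47) = (564, 611, 611)
w3 = Pw2 = (7285, 7708, 7708)
The requested component of w3 is 7285.

7285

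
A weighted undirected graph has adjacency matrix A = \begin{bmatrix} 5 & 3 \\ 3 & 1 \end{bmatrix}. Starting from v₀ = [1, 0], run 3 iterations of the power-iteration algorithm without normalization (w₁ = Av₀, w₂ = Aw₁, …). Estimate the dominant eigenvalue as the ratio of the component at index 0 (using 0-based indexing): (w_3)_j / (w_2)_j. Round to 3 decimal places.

λ ≈ 6.588

w1 = Av₀ = (5·1 + 3·0; 3·1 + 1·0) = (5, 3)
w2 = Aw1 = (5·5 + 3·3; 3·5 + 1·3) = (34, 18)
w3 = Aw2 = (224, 120)
Ratio at component: 224 / 34 = 6.588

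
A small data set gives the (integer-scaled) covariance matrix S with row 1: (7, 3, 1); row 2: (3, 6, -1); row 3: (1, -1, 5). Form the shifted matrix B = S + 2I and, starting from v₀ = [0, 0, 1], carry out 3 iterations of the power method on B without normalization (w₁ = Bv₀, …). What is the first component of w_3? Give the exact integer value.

132

B = S + 2I has rows (9, 3, 1); (3, 8, -1); (1, -1, 7)
w1 = Bv₀ = (9·0 + 3·0 + 1·1; 3·0 + 8·0 + (-1)·1; 1·0 + (-1)·0 + 7·1) = (1, -1, 7)
w2 = Bw1 = (9·1 + 3·(-1) + 1·7; 3·1 + 8·(-1) + (-1)·7; 1·1 + (-1)·(-1) + 7·7) = (13, -12, 51)
w3 = Bw2 = (132, -108, 382)
Requested component of w3: 132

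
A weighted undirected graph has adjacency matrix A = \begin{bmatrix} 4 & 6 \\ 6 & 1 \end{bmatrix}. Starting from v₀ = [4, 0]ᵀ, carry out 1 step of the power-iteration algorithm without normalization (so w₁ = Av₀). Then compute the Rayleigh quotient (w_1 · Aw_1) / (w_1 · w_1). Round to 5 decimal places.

w1 = Av₀ = (16, 24)
Aw1 = (208, 120)
w1·Aw1 = 16·208 + 24·120 = 6208; w1·w1 = 16·16 + 24·24 = 832
λ ≈ 6208/832 = 7.46154

7.46154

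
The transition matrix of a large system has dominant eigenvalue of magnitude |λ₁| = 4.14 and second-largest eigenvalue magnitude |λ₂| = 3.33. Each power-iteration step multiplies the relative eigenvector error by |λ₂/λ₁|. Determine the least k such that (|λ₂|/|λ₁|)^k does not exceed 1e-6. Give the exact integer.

64

|λ₂/λ₁| = 3.33/4.14 = 0.80435
Need k ≥ ln(1e-6) / ln(0.80435) = -13.8155 / -0.2177 ≈ 63.454
Smallest integer k satisfying the bound: 64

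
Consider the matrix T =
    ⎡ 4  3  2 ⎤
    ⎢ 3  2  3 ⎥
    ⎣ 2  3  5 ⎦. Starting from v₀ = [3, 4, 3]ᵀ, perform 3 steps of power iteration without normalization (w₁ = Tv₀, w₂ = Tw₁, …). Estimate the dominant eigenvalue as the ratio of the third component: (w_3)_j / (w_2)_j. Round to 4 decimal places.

w1 = Tv₀ = (30, 26, 33)
w2 = Tw1 = (264, 241, 303)
w3 = Tw2 = (2385, 2183, 2766)
Ratio at component: 2766 / 303 = 9.1287

λ ≈ 9.1287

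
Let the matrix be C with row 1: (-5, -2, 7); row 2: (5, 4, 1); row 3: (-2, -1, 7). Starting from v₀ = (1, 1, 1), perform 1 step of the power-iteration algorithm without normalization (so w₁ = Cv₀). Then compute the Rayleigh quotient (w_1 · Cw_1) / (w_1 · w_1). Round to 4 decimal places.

4.4138

w1 = Cv₀ = (0, 10, 4)
Cw1 = (8, 44, 18)
w1·Cw1 = 0·8 + 10·44 + 4·18 = 512; w1·w1 = 0·0 + 10·10 + 4·4 = 116
λ ≈ 512/116 = 4.4138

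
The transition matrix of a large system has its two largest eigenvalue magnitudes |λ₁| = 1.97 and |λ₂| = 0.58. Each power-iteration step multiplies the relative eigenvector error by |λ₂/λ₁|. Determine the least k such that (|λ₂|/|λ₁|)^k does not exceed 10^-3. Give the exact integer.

|λ₂/λ₁| = 0.58/1.97 = 0.29442
Need k ≥ ln(10^-3) / ln(0.29442) = -6.9078 / -1.2228 ≈ 5.649
Smallest integer k satisfying the bound: 6

6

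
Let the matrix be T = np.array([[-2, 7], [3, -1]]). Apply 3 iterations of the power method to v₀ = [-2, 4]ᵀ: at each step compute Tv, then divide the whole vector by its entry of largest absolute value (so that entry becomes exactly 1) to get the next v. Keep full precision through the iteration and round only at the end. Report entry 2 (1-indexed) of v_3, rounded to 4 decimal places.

Tv0 = (32.00000, -10.00000); divide by 32.00000 → v1 = (1.00000, -0.31250)
Tv1 = (-4.18750, 3.31250); divide by -4.18750 → v2 = (1.00000, -0.79104)
Tv2 = (-7.53731, 3.79104); divide by -7.53731 → v3 = (1.00000, -0.50297)
Requested entry of v3: -508/1010 = -0.5030

-0.5030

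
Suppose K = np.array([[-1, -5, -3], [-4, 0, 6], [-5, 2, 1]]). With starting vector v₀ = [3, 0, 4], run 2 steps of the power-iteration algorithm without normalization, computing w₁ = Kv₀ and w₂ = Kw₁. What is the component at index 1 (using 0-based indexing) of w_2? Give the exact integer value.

-6

w1 = Kv₀ = ((-1)·3 + (-5)·0 + (-3)·4; (-4)·3 + 0·0 + 6·4; (-5)·3 + 2·0 + 1·4) = (-15, 12, -11)
w2 = Kw1 = ((-1)·(-15) + (-5)·12 + (-3)·(-11); (-4)·(-15) + 0·12 + 6·(-11); (-5)·(-15) + 2·12 + 1·(-11)) = (-12, -6, 88)
The requested component of w2 is -6.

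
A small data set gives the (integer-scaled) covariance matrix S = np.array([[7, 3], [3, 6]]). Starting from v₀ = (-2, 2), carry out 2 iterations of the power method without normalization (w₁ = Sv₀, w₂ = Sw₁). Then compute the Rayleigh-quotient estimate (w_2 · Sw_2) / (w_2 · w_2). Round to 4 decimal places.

λ ≈ 5.1864

w1 = Sv₀ = (-8, 6)
w2 = Sw1 = (-38, 12)
Sw2 = (-230, -42)
w2·Sw2 = (-38)·(-230) + 12·(-42) = 8236; w2·w2 = (-38)·(-38) + 12·12 = 1588
λ ≈ 8236/1588 = 5.1864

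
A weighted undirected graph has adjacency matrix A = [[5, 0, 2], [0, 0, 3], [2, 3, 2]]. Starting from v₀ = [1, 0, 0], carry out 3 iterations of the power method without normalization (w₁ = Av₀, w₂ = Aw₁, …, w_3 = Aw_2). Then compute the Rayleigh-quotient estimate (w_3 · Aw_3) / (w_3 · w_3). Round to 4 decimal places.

w1 = Av₀ = (5, 0, 2)
w2 = Aw1 = (29, 6, 14)
w3 = Aw2 = (173, 42, 104)
Aw3 = (1073, 312, 680)
w3·Aw3 = 173·1073 + 42·312 + 104·680 = 269453; w3·w3 = 173·173 + 42·42 + 104·104 = 42509
λ ≈ 269453/42509 = 6.3387

λ ≈ 6.3387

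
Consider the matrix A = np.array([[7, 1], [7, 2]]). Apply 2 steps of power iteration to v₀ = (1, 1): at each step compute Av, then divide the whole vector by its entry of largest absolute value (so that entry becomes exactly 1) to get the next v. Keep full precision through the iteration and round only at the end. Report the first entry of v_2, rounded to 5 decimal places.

0.87838

Av0 = (8.000000, 9.000000); divide by 9.000000 → v1 = (0.888889, 1.000000)
Av1 = (7.222222, 8.222222); divide by 8.222222 → v2 = (0.878378, 1.000000)
Requested entry of v2: 65/74 = 0.87838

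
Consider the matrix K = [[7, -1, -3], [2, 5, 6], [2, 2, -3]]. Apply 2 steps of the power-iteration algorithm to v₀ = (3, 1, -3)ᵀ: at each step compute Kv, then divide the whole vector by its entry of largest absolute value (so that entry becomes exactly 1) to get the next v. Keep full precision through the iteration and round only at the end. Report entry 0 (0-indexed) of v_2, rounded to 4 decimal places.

1.0000

Kv0 = (29.00000, -7.00000, 17.00000); divide by 29.00000 → v1 = (1.00000, -0.24138, 0.58621)
Kv1 = (5.48276, 4.31034, -0.24138); divide by 5.48276 → v2 = (1.00000, 0.78616, -0.04403)
Requested entry of v2: 159/159 = 1.0000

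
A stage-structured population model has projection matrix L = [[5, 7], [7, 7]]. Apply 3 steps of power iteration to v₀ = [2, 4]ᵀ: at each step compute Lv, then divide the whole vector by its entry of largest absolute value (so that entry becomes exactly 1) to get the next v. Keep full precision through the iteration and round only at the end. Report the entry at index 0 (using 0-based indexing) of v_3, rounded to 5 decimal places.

Lv0 = (38.000000, 42.000000); divide by 42.000000 → v1 = (0.904762, 1.000000)
Lv1 = (11.523810, 13.333333); divide by 13.333333 → v2 = (0.864286, 1.000000)
Lv2 = (11.321429, 13.050000); divide by 13.050000 → v3 = (0.867542, 1.000000)
Requested entry of v3: 6340/7308 = 0.86754

0.86754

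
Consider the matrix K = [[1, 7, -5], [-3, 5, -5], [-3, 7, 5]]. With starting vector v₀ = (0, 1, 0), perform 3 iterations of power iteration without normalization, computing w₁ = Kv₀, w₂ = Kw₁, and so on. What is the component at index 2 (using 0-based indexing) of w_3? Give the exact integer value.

w1 = Kv₀ = (1·0 + 7·1 + (-5)·0; (-3)·0 + 5·1 + (-5)·0; (-3)·0 + 7·1 + 5·0) = (7, 5, 7)
w2 = Kw1 = (1·7 + 7·5 + (-5)·7; (-3)·7 + 5·5 + (-5)·7; (-3)·7 + 7·5 + 5·7) = (7, -31, 49)
w3 = Kw2 = (-455, -421, 7)
The requested component of w3 is 7.

7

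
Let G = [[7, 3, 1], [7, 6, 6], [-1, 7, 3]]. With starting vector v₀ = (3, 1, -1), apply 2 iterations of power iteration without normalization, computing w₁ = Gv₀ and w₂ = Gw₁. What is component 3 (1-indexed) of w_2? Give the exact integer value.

127

w1 = Gv₀ = (7·3 + 3·1 + 1·(-1); 7·3 + 6·1 + 6·(-1); (-1)·3 + 7·1 + 3·(-1)) = (23, 21, 1)
w2 = Gw1 = (7·23 + 3·21 + 1·1; 7·23 + 6·21 + 6·1; (-1)·23 + 7·21 + 3·1) = (225, 293, 127)
The requested component of w2 is 127.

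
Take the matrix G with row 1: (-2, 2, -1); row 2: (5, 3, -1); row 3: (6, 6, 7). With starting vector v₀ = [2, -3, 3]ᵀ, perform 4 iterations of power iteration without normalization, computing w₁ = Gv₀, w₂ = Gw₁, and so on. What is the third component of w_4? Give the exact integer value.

-5217

w1 = Gv₀ = (-13, -2, 15)
w2 = Gw1 = (7, -86, 15)
w3 = Gw2 = (-201, -238, -369)
w4 = Gw3 = (295, -1350, -5217)
The requested component of w4 is -5217.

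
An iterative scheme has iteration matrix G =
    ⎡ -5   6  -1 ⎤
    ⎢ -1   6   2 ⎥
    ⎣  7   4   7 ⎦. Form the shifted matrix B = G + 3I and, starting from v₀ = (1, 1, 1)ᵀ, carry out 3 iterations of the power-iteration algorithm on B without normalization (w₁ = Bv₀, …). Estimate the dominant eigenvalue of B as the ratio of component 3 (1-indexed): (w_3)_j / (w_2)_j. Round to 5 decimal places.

B = G + 3I has rows (-2, 6, -1); (-1, 9, 2); (7, 4, 10)
w1 = Bv₀ = ((-2)·1 + 6·1 + (-1)·1; (-1)·1 + 9·1 + 2·1; 7·1 + 4·1 + 10·1) = (3, 10, 21)
w2 = Bw1 = ((-2)·3 + 6·10 + (-1)·21; (-1)·3 + 9·10 + 2·21; 7·3 + 4·10 + 10·21) = (33, 129, 271)
w3 = Bw2 = (437, 1670, 3457)
Ratio: 3457/271 = 12.75646

12.75646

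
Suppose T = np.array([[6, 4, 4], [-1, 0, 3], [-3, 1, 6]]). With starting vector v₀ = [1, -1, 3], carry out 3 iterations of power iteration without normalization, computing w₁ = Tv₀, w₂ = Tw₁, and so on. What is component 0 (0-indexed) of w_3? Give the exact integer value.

1344

w1 = Tv₀ = (6·1 + 4·(-1) + 4·3; (-1)·1 + 0·(-1) + 3·3; (-3)·1 + 1·(-1) + 6·3) = (14, 8, 14)
w2 = Tw1 = (6·14 + 4·8 + 4·14; (-1)·14 + 0·8 + 3·14; (-3)·14 + 1·8 + 6·14) = (172, 28, 50)
w3 = Tw2 = (1344, -22, -188)
The requested component of w3 is 1344.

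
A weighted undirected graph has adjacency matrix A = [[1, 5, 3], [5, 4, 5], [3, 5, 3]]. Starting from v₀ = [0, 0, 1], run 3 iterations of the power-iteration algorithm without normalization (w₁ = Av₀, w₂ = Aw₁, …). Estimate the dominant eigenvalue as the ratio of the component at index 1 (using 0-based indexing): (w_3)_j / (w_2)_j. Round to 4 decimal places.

λ ≈ 12.0000

w1 = Av₀ = (3, 5, 3)
w2 = Aw1 = (37, 50, 43)
w3 = Aw2 = (416, 600, 490)
Ratio at component: 600 / 50 = 12.0000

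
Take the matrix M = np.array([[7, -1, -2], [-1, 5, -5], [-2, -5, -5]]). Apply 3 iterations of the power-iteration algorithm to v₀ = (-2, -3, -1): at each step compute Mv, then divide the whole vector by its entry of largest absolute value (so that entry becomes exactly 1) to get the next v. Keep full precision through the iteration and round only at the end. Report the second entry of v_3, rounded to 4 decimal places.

Mv0 = (-9.00000, -8.00000, 24.00000); divide by 24.00000 → v1 = (-0.37500, -0.33333, 1.00000)
Mv1 = (-4.29167, -6.29167, -2.58333); divide by -6.29167 → v2 = (0.68212, 1.00000, 0.41060)
Mv2 = (2.95364, 2.26490, -8.41722); divide by -8.41722 → v3 = (-0.35090, -0.26908, 1.00000)
Requested entry of v3: -342/1271 = -0.2691

-0.2691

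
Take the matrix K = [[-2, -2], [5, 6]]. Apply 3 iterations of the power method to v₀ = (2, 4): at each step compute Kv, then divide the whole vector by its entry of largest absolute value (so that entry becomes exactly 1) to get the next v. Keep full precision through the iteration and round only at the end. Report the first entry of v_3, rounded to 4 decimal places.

Kv0 = (-12.00000, 34.00000); divide by 34.00000 → v1 = (-0.35294, 1.00000)
Kv1 = (-1.29412, 4.23529); divide by 4.23529 → v2 = (-0.30556, 1.00000)
Kv2 = (-1.38889, 4.47222); divide by 4.47222 → v3 = (-0.31056, 1.00000)
Requested entry of v3: -200/644 = -0.3106

-0.3106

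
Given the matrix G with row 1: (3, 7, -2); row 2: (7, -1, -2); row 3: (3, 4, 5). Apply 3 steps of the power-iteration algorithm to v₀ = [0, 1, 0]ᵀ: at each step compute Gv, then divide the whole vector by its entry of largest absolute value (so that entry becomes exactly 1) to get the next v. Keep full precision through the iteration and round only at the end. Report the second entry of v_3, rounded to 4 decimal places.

-0.1995

Gv0 = (7.00000, -1.00000, 4.00000); divide by 7.00000 → v1 = (1.00000, -0.14286, 0.57143)
Gv1 = (0.85714, 6.00000, 5.28571); divide by 6.00000 → v2 = (0.14286, 1.00000, 0.88095)
Gv2 = (5.66667, -1.76190, 8.83333); divide by 8.83333 → v3 = (0.64151, -0.19946, 1.00000)
Requested entry of v3: -74/371 = -0.1995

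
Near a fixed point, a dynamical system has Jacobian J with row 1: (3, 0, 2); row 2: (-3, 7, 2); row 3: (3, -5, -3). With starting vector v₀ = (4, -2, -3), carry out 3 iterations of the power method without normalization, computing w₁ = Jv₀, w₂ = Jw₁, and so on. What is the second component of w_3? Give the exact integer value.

-1330

w1 = Jv₀ = (6, -32, 31)
w2 = Jw1 = (80, -180, 85)
w3 = Jw2 = (410, -1330, 885)
The requested component of w3 is -1330.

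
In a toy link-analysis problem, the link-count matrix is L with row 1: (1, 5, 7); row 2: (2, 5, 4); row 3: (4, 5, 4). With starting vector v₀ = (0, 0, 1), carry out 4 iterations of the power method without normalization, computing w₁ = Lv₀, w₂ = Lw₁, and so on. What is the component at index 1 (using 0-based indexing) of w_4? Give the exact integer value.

7490

w1 = Lv₀ = (7, 4, 4)
w2 = Lw1 = (55, 50, 64)
w3 = Lw2 = (753, 616, 726)
w4 = Lw3 = (8915, 7490, 8996)
The requested component of w4 is 7490.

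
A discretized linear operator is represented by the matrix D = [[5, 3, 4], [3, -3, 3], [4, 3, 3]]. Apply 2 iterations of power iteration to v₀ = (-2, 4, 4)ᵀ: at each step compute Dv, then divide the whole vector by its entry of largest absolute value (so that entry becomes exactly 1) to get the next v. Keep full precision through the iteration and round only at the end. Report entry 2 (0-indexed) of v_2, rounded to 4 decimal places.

0.7500

Dv0 = (18.00000, -6.00000, 16.00000); divide by 18.00000 → v1 = (1.00000, -0.33333, 0.88889)
Dv1 = (7.55556, 6.66667, 5.66667); divide by 7.55556 → v2 = (1.00000, 0.88235, 0.75000)
Requested entry of v2: 102/136 = 0.7500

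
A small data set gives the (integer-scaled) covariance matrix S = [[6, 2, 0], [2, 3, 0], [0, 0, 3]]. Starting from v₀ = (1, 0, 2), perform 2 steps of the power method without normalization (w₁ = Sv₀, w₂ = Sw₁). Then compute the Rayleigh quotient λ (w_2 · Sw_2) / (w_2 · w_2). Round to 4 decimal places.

w1 = Sv₀ = (6, 2, 6)
w2 = Sw1 = (40, 18, 18)
Sw2 = (276, 134, 54)
w2·Sw2 = 40·276 + 18·134 + 18·54 = 14424; w2·w2 = 40·40 + 18·18 + 18·18 = 2248
λ ≈ 14424/2248 = 6.4164

6.4164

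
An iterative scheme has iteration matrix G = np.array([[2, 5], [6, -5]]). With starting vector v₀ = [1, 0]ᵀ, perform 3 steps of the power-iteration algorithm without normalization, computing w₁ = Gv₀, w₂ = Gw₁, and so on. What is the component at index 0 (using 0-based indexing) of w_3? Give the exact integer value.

w1 = Gv₀ = (2, 6)
w2 = Gw1 = (34, -18)
w3 = Gw2 = (-22, 294)
The requested component of w3 is -22.

-22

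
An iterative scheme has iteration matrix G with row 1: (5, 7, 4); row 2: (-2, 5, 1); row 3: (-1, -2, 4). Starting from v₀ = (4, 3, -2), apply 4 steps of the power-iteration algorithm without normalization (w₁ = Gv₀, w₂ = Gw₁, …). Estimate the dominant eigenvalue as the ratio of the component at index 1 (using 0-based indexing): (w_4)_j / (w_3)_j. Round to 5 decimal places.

5.00601

w1 = Gv₀ = (33, 5, -18)
w2 = Gw1 = (128, -59, -115)
w3 = Gw2 = (-233, -666, -470)
w4 = Gw3 = (-7707, -3334, -315)
Ratio at component: -3334 / -666 = 5.00601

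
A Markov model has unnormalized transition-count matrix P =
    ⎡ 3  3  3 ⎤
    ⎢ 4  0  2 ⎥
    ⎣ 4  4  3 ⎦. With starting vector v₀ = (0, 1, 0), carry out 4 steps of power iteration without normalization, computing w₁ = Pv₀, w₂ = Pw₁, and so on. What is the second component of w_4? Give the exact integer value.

w1 = Pv₀ = (3, 0, 4)
w2 = Pw1 = (21, 20, 24)
w3 = Pw2 = (195, 132, 236)
w4 = Pw3 = (1689, 1252, 2016)
The requested component of w4 is 1252.

1252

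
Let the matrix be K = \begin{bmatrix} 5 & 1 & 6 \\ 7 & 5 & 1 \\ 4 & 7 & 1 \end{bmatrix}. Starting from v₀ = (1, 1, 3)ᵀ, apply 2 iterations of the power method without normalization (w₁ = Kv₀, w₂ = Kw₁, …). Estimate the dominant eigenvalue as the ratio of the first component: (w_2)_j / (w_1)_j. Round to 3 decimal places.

w1 = Kv₀ = (5·1 + 1·1 + 6·3; 7·1 + 5·1 + 1·3; 4·1 + 7·1 + 1·3) = (24, 15, 14)
w2 = Kw1 = (5·24 + 1·15 + 6·14; 7·24 + 5·15 + 1·14; 4·24 + 7·15 + 1·14) = (219, 257, 215)
Ratio at component: 219 / 24 = 9.125

λ ≈ 9.125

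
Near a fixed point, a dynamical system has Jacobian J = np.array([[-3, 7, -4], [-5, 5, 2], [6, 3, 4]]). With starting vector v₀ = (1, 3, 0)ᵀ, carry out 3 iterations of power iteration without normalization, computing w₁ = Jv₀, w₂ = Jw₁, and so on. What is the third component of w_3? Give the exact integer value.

w1 = Jv₀ = ((-3)·1 + 7·3 + (-4)·0; (-5)·1 + 5·3 + 2·0; 6·1 + 3·3 + 4·0) = (18, 10, 15)
w2 = Jw1 = ((-3)·18 + 7·10 + (-4)·15; (-5)·18 + 5·10 + 2·15; 6·18 + 3·10 + 4·15) = (-44, -10, 198)
w3 = Jw2 = (-730, 566, 498)
The requested component of w3 is 498.

498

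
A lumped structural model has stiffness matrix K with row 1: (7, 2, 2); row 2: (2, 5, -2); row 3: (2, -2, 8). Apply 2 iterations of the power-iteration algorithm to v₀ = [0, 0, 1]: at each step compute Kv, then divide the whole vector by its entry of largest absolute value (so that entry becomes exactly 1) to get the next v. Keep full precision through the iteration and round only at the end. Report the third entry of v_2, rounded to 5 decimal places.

1.00000

Kv0 = (2.000000, -2.000000, 8.000000); divide by 8.000000 → v1 = (0.250000, -0.250000, 1.000000)
Kv1 = (3.250000, -2.750000, 9.000000); divide by 9.000000 → v2 = (0.361111, -0.305556, 1.000000)
Requested entry of v2: 72/72 = 1.00000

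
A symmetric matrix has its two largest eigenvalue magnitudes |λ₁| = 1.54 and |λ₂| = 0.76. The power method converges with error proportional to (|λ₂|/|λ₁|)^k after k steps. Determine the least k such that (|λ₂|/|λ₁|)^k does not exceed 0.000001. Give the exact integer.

|λ₂/λ₁| = 0.76/1.54 = 0.49351
Need k ≥ ln(0.000001) / ln(0.49351) = -13.8155 / -0.7062 ≈ 19.563
Smallest integer k satisfying the bound: 20

20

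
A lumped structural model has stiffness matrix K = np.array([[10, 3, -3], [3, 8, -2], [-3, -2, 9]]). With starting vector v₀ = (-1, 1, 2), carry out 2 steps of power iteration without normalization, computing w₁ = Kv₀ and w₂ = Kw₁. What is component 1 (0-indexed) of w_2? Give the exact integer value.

w1 = Kv₀ = (-13, 1, 19)
w2 = Kw1 = (-184, -69, 208)
The requested component of w2 is -69.

-69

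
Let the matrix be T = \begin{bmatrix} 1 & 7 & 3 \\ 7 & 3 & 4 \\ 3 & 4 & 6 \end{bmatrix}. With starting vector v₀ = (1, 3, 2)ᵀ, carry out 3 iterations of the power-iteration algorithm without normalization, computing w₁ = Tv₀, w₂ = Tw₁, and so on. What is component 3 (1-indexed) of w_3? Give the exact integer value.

w1 = Tv₀ = (28, 24, 27)
w2 = Tw1 = (277, 376, 342)
w3 = Tw2 = (3935, 4435, 4387)
The requested component of w3 is 4387.

4387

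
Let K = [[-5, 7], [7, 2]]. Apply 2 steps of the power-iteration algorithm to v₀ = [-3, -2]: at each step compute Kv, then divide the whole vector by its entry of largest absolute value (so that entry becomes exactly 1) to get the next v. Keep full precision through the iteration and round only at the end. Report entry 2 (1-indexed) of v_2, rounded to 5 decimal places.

0.23889

Kv0 = (1.000000, -25.000000); divide by -25.000000 → v1 = (-0.040000, 1.000000)
Kv1 = (7.200000, 1.720000); divide by 7.200000 → v2 = (1.000000, 0.238889)
Requested entry of v2: -43/-180 = 0.23889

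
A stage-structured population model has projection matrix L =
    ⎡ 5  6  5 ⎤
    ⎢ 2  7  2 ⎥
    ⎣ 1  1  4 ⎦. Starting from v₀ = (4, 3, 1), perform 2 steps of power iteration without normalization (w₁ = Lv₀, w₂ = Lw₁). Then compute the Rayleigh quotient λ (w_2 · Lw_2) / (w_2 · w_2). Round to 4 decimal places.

λ ≈ 10.5600

w1 = Lv₀ = (5·4 + 6·3 + 5·1; 2·4 + 7·3 + 2·1; 1·4 + 1·3 + 4·1) = (43, 31, 11)
w2 = Lw1 = (5·43 + 6·31 + 5·11; 2·43 + 7·31 + 2·11; 1·43 + 1·31 + 4·11) = (456, 325, 118)
Lw2 = (4820, 3423, 1253)
w2·Lw2 = 456·4820 + 325·3423 + 118·1253 = 3458249; w2·w2 = 456·456 + 325·325 + 118·118 = 327485
λ ≈ 3458249/327485 = 10.5600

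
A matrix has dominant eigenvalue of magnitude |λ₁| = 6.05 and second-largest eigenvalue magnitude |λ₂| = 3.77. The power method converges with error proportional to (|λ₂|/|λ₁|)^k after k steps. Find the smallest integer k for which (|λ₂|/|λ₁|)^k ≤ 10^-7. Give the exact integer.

|λ₂/λ₁| = 3.77/6.05 = 0.62314
Need k ≥ ln(10^-7) / ln(0.62314) = -16.1181 / -0.4730 ≈ 34.078
Smallest integer k satisfying the bound: 35

35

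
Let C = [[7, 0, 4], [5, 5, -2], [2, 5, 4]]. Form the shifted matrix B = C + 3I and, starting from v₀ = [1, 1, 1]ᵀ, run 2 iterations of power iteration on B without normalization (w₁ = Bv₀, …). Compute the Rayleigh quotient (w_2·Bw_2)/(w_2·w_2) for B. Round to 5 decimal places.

B = C + 3I has rows (10, 0, 4); (5, 8, -2); (2, 5, 7)
w1 = Bv₀ = (10·1 + 0·1 + 4·1; 5·1 + 8·1 + (-2)·1; 2·1 + 5·1 + 7·1) = (14, 11, 14)
w2 = Bw1 = (10·14 + 0·11 + 4·14; 5·14 + 8·11 + (-2)·14; 2·14 + 5·11 + 7·14) = (196, 130, 181)
Bw2 = (2684, 1658, 2309)
w2·Bw2 = 1159533; w2·w2 = 88077; μ ≈ 1159533/88077 = 13.16499

13.16499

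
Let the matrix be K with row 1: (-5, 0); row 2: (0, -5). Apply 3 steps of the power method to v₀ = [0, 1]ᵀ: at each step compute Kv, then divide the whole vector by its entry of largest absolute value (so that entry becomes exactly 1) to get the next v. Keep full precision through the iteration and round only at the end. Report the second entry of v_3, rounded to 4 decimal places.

Kv0 = (0.00000, -5.00000); divide by -5.00000 → v1 = (0.00000, 1.00000)
Kv1 = (0.00000, -5.00000); divide by -5.00000 → v2 = (0.00000, 1.00000)
Kv2 = (0.00000, -5.00000); divide by -5.00000 → v3 = (0.00000, 1.00000)
Requested entry of v3: -125/-125 = 1.0000

1.0000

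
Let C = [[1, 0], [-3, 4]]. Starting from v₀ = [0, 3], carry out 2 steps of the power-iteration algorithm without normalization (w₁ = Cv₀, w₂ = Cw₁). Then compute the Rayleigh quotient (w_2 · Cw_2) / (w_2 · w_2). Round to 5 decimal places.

λ ≈ 4.00000

w1 = Cv₀ = (1·0 + 0·3; (-3)·0 + 4·3) = (0, 12)
w2 = Cw1 = (1·0 + 0·12; (-3)·0 + 4·12) = (0, 48)
Cw2 = (0, 192)
w2·Cw2 = 0·0 + 48·192 = 9216; w2·w2 = 0·0 + 48·48 = 2304
λ ≈ 9216/2304 = 4.00000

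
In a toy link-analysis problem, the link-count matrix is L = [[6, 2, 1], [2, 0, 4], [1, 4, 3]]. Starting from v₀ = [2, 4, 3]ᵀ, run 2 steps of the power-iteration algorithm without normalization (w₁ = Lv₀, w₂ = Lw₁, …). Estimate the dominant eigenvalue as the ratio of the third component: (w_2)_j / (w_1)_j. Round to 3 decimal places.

6.222

w1 = Lv₀ = (23, 16, 27)
w2 = Lw1 = (197, 154, 168)
Ratio at component: 168 / 27 = 6.222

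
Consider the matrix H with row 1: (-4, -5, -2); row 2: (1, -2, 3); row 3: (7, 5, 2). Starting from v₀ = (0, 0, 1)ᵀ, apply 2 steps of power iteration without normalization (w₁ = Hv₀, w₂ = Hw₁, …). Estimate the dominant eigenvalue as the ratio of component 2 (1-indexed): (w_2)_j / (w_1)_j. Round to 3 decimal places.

-0.667

w1 = Hv₀ = (-2, 3, 2)
w2 = Hw1 = (-11, -2, 5)
Ratio at component: -2 / 3 = -0.667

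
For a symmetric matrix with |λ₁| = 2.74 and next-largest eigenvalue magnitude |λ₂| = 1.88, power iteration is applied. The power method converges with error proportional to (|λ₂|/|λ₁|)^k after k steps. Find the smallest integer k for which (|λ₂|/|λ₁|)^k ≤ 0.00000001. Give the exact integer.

49

|λ₂/λ₁| = 1.88/2.74 = 0.68613
Need k ≥ ln(0.00000001) / ln(0.68613) = -18.4207 / -0.3767 ≈ 48.902
Smallest integer k satisfying the bound: 49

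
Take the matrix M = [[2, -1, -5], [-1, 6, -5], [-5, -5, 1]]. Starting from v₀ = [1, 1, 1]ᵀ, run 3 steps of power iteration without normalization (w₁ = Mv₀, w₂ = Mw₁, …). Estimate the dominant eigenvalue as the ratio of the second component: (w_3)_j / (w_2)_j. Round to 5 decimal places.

w1 = Mv₀ = (2·1 + (-1)·1 + (-5)·1; (-1)·1 + 6·1 + (-5)·1; (-5)·1 + (-5)·1 + 1·1) = (-4, 0, -9)
w2 = Mw1 = (2·(-4) + (-1)·0 + (-5)·(-9); (-1)·(-4) + 6·0 + (-5)·(-9); (-5)·(-4) + (-5)·0 + 1·(-9)) = (37, 49, 11)
w3 = Mw2 = (-30, 202, -419)
Ratio at component: 202 / 49 = 4.12245

4.12245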